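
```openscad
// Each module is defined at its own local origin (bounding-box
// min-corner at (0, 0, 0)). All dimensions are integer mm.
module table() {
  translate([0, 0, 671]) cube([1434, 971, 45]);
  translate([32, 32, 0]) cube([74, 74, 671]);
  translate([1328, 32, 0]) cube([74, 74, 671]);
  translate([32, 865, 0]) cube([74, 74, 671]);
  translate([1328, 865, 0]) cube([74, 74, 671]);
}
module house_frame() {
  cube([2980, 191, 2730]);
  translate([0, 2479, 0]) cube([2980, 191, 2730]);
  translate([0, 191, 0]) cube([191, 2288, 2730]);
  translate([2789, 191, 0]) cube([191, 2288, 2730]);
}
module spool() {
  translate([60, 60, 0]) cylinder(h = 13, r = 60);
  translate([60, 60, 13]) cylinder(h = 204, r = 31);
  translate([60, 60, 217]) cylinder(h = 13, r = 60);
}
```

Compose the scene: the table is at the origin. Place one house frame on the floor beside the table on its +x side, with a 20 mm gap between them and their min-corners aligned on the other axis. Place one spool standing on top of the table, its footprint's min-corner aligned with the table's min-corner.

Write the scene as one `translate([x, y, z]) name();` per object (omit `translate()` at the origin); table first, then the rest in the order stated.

table();
translate([1454, 0, 0]) house_frame();
translate([0, 0, 716]) spool();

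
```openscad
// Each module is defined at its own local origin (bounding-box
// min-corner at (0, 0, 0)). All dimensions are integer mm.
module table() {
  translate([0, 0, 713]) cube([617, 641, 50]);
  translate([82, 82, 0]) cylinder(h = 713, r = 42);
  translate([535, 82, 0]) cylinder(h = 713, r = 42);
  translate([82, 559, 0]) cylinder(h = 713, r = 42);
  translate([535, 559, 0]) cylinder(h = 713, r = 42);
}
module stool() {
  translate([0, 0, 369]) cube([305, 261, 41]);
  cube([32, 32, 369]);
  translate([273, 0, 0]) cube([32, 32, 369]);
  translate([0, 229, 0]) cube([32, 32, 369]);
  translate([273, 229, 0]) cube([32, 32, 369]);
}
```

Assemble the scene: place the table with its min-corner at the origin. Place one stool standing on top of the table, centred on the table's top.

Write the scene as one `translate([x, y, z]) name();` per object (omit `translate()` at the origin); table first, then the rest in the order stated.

table();
translate([156, 190, 763]) stool();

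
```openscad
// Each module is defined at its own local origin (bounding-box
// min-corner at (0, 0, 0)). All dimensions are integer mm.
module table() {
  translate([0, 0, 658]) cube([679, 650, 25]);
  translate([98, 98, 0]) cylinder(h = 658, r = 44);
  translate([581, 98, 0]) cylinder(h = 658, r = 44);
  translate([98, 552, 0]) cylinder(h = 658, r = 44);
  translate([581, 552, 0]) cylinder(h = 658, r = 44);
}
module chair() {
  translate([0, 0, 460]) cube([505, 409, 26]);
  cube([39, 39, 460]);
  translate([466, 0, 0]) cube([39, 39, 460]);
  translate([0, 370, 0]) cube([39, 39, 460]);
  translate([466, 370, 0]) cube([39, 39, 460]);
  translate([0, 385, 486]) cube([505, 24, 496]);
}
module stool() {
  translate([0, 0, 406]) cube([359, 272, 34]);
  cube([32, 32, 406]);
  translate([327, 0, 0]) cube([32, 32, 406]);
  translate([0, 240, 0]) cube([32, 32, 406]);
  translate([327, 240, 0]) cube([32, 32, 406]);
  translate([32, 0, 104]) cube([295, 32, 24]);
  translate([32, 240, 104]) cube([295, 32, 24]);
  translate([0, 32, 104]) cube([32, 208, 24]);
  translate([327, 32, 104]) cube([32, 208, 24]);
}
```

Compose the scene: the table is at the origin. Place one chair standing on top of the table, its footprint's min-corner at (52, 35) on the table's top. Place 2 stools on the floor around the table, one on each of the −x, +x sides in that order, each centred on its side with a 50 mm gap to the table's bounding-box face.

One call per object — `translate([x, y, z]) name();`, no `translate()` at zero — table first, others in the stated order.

table();
translate([52, 35, 683]) chair();
translate([-409, 189, 0]) stool();
translate([729, 189, 0]) stool();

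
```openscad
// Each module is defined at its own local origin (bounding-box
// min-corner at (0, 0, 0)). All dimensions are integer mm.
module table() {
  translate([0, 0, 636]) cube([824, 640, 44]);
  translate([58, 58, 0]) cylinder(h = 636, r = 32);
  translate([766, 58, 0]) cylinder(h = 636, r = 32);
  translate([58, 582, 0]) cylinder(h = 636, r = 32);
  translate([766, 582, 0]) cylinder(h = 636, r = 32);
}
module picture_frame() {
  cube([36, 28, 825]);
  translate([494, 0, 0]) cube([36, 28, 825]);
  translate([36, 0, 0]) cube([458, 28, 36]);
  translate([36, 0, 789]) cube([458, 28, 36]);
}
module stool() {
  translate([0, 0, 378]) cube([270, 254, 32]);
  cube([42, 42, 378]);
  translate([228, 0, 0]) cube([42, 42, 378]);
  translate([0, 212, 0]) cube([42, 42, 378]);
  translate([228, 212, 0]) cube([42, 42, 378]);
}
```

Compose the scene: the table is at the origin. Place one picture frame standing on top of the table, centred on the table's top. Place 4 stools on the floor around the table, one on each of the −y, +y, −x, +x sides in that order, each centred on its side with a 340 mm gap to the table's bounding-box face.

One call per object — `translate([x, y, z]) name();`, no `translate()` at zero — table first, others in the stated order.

table();
translate([147, 306, 680]) picture_frame();
translate([277, -594, 0]) stool();
translate([277, 980, 0]) stool();
translate([-610, 193, 0]) stool();
translate([1164, 193, 0]) stool();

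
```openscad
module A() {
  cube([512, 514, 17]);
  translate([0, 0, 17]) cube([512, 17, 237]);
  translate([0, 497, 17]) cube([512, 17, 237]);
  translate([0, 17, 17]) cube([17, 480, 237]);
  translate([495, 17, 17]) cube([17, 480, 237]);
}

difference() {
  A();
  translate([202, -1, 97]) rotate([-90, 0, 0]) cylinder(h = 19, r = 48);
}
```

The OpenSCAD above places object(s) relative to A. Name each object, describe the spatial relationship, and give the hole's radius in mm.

A is an open box. The open box has a circular hole through its front wall. The hole's radius is 48 mm.

The subtracted cylinder has r = 48 mm.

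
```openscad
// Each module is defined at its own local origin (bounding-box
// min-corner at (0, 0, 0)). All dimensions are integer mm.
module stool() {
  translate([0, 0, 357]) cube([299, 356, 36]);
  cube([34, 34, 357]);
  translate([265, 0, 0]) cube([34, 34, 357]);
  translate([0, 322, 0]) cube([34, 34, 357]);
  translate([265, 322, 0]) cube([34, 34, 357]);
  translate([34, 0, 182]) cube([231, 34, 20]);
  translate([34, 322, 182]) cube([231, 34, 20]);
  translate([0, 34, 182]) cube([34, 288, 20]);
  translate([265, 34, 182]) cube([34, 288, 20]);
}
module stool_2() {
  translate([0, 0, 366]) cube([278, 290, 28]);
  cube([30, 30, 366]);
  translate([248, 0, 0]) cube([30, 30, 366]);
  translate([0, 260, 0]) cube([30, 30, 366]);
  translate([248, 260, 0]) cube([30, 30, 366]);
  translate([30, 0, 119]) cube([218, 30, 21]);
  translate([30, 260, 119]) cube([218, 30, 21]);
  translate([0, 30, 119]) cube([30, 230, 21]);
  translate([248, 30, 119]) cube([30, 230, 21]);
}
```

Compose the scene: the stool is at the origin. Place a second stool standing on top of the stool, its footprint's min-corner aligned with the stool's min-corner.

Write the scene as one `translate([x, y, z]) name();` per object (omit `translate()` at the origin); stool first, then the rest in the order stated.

stool();
translate([0, 0, 393]) stool_2();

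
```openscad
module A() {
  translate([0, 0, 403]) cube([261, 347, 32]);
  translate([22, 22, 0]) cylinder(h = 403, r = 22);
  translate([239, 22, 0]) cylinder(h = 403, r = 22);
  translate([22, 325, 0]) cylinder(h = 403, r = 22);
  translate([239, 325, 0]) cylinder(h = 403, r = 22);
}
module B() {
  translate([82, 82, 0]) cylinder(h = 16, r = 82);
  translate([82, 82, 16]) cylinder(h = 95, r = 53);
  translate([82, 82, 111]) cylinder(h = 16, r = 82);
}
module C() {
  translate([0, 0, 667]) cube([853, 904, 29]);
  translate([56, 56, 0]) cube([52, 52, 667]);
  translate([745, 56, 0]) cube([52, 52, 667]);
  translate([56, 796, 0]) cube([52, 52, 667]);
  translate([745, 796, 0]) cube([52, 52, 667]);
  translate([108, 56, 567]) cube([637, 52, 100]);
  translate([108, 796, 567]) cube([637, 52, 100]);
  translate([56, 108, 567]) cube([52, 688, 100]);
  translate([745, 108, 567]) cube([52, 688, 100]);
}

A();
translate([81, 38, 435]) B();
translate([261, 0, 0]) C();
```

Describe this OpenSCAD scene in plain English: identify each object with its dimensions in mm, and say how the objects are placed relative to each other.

A is a four-legged stool. The seat is a 261×347×32 mm slab whose top surface is at z = 435 mm; four round legs, each 44 mm in diameter, run from the floor (z = 0) to the underside of the seat, each leg's axis is inset half a diameter from the nearest pair of seat edges (so the leg's bounding box is flush with the corner).

B is a spool: two coaxial disc flanges of radius 82 mm and thickness 16 mm, joined by a core cylinder of radius 53 mm and height 95 mm. The lower flange rests on z = 0 and the three cylinders share a vertical axis.

C is a table with a 853×904 mm rectangular top, 29 mm thick, top surface at z = 696 mm, supported by four 52×52 mm square legs, each inset 56 mm from the nearest pair of top edges, running from the floor. Four apron rails, 52 mm thick and 100 mm tall, run between adjacent legs with their top edges flush with the underside of the top and their outer faces flush with the legs' outer faces.

The spool is on top of the stool. The table is against the stool's +x side, with their −y faces flush.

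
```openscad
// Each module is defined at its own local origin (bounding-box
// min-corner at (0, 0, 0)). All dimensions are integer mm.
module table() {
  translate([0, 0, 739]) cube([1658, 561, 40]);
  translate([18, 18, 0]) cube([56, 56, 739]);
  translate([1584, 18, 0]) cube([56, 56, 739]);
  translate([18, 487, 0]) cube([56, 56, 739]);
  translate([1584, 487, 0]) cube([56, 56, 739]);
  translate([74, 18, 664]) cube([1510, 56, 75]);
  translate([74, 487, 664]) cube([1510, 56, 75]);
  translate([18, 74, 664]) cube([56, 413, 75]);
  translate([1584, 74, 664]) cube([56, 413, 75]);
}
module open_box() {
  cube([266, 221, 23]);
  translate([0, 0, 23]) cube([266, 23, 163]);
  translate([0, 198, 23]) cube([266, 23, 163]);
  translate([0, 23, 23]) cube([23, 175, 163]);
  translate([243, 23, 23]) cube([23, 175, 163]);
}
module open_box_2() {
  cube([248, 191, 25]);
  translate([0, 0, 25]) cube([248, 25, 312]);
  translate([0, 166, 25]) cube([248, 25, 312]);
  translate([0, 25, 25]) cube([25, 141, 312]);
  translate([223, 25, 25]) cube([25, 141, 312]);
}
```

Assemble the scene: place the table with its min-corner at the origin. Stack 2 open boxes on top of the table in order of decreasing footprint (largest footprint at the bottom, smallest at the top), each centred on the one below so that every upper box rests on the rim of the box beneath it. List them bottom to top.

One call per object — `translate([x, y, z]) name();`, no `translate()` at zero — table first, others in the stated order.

table();
translate([696, 170, 779]) open_box();
translate([705, 185, 965]) open_box_2();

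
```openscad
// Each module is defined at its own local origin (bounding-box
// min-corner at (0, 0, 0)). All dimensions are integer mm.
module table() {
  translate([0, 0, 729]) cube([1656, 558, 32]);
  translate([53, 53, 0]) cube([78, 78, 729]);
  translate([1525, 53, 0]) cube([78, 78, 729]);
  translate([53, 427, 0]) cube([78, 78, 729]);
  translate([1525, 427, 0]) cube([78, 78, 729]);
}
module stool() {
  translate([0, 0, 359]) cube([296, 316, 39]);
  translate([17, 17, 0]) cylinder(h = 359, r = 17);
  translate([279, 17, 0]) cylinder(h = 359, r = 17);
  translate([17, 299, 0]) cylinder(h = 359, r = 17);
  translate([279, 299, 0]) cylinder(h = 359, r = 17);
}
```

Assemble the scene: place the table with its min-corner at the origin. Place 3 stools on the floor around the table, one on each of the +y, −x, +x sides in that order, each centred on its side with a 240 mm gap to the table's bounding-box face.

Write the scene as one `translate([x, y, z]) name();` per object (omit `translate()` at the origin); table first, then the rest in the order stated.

table();
translate([680, 798, 0]) stool();
translate([-536, 121, 0]) stool();
translate([1896, 121, 0]) stool();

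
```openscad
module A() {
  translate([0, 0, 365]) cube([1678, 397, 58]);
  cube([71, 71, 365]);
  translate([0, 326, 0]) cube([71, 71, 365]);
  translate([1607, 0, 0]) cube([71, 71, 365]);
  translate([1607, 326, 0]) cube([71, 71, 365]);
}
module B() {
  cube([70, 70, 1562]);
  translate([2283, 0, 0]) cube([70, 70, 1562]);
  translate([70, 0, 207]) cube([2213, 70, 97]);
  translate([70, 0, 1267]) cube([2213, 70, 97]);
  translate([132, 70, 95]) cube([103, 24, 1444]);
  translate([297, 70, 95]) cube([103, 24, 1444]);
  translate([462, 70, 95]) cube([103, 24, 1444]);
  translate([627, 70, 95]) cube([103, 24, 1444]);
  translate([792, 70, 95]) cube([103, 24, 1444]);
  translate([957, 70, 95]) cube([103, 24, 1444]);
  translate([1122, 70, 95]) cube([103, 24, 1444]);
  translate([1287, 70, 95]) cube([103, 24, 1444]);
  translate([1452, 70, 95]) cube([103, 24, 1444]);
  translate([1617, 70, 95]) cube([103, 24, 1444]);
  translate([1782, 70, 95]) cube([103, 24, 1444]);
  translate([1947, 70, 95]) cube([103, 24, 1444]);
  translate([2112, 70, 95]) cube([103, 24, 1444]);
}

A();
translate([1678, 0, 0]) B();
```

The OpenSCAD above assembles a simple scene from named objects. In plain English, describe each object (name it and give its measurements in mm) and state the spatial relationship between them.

A is a bench: a 1678×397 mm seat slab, 58 mm thick, top at z = 423 mm, on four 71×71 mm square legs flush with the seat corners and standing on z = 0.

B is a fence section. Two 70×70 mm posts, 1562 mm tall, stand on the floor with a clear span of 2213 mm between their inner faces. Two horizontal rails of 70×97 mm section span the gap between the posts with their undersides at z = 207 mm and z = 1267 mm, flush with the posts' −y face. 13 pickets, each 103 mm wide, 24 mm thick and 1444 mm tall, are fixed to the +y face of the rails with their bottoms at z = 95 mm, evenly spaced across the span with equal gaps (rounded down to the nearest mm) at the −x end and between each pair — any rounding remainder accumulates at the +x end.

The fence section is against the bench's +x side, with their −y faces flush.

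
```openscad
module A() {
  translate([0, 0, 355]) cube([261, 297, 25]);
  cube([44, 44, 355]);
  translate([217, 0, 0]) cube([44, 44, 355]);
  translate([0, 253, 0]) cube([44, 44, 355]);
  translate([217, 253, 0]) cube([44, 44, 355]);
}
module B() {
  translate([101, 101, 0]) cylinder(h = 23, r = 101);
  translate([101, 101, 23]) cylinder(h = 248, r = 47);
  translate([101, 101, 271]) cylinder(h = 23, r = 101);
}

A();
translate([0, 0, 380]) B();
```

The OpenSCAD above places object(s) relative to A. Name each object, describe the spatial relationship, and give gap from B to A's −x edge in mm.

A is a stool. B is a spool. The spool is on top of the stool. The gap from the spool to the stool's −x edge is 0 mm.

The spool's min-x is at 0; the stool's min-x is 0; gap = 0 mm.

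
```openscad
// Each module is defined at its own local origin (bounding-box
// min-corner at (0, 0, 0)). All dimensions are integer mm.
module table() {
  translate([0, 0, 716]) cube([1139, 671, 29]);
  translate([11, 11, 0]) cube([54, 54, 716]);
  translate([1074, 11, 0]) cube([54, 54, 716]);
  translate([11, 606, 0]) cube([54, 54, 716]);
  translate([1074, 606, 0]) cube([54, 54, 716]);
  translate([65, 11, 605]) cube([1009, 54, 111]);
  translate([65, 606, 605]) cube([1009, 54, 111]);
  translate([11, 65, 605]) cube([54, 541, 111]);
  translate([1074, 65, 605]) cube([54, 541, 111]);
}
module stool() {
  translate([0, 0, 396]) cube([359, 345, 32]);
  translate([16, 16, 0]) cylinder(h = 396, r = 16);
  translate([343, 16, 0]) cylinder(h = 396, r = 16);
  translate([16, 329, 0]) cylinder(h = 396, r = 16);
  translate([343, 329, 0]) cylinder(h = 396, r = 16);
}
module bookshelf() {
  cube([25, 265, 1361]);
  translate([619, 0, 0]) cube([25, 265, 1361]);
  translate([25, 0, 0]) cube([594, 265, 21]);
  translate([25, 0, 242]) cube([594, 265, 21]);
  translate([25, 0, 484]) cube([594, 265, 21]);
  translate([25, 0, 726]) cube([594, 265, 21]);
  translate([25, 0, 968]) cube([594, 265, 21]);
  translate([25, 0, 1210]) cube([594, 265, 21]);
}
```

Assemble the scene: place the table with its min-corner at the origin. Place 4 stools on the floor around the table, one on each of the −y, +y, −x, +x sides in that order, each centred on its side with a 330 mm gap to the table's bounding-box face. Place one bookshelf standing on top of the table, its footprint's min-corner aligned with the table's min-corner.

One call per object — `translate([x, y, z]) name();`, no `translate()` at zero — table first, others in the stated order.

table();
translate([390, -675, 0]) stool();
translate([390, 1001, 0]) stool();
translate([-689, 163, 0]) stool();
translate([1469, 163, 0]) stool();
translate([0, 0, 745]) bookshelf();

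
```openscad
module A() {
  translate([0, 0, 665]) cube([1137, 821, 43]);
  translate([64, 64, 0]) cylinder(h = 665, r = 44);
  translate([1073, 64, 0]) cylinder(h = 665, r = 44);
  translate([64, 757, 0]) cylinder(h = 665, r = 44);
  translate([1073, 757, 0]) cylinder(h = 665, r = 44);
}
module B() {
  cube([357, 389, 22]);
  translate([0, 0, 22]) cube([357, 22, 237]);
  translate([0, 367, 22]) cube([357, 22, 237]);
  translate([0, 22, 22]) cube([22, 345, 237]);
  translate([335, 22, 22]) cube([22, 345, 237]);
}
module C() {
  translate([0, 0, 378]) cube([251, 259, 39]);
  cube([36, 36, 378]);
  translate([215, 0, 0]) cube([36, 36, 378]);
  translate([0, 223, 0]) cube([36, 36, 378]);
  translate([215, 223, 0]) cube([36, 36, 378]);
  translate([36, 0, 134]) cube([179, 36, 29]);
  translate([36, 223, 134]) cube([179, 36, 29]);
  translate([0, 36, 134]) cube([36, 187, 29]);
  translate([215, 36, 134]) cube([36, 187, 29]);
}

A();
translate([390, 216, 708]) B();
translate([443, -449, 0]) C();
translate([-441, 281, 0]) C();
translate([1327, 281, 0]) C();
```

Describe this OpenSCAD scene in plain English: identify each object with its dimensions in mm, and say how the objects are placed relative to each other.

A is a table: top 1137 mm (x) × 821 mm (y), 43 mm thick, upper face at z = 708 mm, on four round legs of 88 mm diameter, each leg's bounding box inset 20 mm from the nearest pair of top edges, running from z = 0 to the bottom of the top.

B is an open storage box with external size 357×389×259 mm and wall thickness 22 mm (the base is also 22 mm thick). The base covers the whole footprint; the four walls stand on the base, with the y-facing walls full-width and the x-facing walls fitting between their inner faces.

C is a simple wooden stool: a rectangular seat 251 mm (x) by 259 mm (y), 39 mm thick, top face at z = 417 mm, on four square legs, each 36×36 mm in cross-section. The legs rest on z = 0, each flush with a corner of the seat. Four stretchers, 36 mm wide and 29 mm tall, connect adjacent legs with their undersides at z = 134 mm, each running between the inner faces of the legs it joins and aligned with the legs' outer faces on the other axis.

The open box is on top of the table, centred. Three stools sit around the table at the −y, −x, +x sides.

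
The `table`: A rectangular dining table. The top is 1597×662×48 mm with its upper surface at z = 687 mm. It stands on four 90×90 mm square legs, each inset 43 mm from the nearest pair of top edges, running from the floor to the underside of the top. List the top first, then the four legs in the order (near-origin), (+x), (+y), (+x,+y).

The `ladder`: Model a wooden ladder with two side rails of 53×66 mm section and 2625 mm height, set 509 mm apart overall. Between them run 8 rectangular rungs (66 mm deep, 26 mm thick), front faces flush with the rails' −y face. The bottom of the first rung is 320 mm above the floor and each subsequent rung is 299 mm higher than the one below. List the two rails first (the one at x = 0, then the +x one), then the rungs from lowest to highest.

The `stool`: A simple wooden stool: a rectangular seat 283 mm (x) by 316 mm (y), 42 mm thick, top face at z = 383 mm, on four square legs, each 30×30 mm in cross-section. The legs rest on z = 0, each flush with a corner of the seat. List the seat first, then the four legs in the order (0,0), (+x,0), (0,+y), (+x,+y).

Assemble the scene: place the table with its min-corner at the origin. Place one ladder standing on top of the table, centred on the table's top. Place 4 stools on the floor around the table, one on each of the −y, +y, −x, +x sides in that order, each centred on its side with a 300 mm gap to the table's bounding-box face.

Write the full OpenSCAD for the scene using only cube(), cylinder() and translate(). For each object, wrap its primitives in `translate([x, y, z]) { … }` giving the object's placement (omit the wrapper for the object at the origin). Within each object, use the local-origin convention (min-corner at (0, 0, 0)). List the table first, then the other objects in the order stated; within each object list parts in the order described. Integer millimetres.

translate([0, 0, 639]) cube([1597, 662, 48]);
translate([43, 43, 0]) cube([90, 90, 639]);
translate([1464, 43, 0]) cube([90, 90, 639]);
translate([43, 529, 0]) cube([90, 90, 639]);
translate([1464, 529, 0]) cube([90, 90, 639]);
translate([544, 298, 687]) {
  cube([53, 66, 2625]);
  translate([456, 0, 0]) cube([53, 66, 2625]);
  translate([53, 0, 320]) cube([403, 66, 26]);
  translate([53, 0, 619]) cube([403, 66, 26]);
  translate([53, 0, 918]) cube([403, 66, 26]);
  translate([53, 0, 1217]) cube([403, 66, 26]);
  translate([53, 0, 1516]) cube([403, 66, 26]);
  translate([53, 0, 1815]) cube([403, 66, 26]);
  translate([53, 0, 2114]) cube([403, 66, 26]);
  translate([53, 0, 2413]) cube([403, 66, 26]);
}
translate([657, -616, 0]) {
  translate([0, 0, 341]) cube([283, 316, 42]);
  cube([30, 30, 341]);
  translate([253, 0, 0]) cube([30, 30, 341]);
  translate([0, 286, 0]) cube([30, 30, 341]);
  translate([253, 286, 0]) cube([30, 30, 341]);
}
translate([657, 962, 0]) {
  translate([0, 0, 341]) cube([283, 316, 42]);
  cube([30, 30, 341]);
  translate([253, 0, 0]) cube([30, 30, 341]);
  translate([0, 286, 0]) cube([30, 30, 341]);
  translate([253, 286, 0]) cube([30, 30, 341]);
}
translate([-583, 173, 0]) {
  translate([0, 0, 341]) cube([283, 316, 42]);
  cube([30, 30, 341]);
  translate([253, 0, 0]) cube([30, 30, 341]);
  translate([0, 286, 0]) cube([30, 30, 341]);
  translate([253, 286, 0]) cube([30, 30, 341]);
}
translate([1897, 173, 0]) {
  translate([0, 0, 341]) cube([283, 316, 42]);
  cube([30, 30, 341]);
  translate([253, 0, 0]) cube([30, 30, 341]);
  translate([0, 286, 0]) cube([30, 30, 341]);
  translate([253, 286, 0]) cube([30, 30, 341]);
}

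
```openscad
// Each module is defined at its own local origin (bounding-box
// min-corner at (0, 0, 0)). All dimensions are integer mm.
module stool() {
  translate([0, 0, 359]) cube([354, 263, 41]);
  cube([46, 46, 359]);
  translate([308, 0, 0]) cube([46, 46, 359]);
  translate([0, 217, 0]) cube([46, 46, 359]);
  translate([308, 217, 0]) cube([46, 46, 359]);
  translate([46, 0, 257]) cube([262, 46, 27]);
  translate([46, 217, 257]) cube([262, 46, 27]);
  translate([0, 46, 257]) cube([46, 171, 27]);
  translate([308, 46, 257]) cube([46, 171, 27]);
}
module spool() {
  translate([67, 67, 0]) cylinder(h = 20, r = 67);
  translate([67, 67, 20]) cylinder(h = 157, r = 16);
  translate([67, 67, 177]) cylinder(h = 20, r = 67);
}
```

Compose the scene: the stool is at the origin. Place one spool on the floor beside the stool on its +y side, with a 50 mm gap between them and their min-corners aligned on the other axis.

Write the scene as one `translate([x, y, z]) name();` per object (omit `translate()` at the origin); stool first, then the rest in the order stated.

stool();
translate([0, 313, 0]) spool();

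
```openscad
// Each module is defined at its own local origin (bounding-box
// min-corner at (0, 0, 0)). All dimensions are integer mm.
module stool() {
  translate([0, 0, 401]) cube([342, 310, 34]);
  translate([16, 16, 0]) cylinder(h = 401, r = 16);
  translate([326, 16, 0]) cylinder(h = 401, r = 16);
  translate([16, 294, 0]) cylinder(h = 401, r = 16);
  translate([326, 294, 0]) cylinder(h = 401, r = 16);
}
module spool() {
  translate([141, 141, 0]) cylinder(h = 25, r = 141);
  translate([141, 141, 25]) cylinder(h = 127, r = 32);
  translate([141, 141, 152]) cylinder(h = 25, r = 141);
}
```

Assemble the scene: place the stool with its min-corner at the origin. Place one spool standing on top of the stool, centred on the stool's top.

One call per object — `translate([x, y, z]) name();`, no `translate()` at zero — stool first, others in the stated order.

stool();
translate([30, 14, 435]) spool();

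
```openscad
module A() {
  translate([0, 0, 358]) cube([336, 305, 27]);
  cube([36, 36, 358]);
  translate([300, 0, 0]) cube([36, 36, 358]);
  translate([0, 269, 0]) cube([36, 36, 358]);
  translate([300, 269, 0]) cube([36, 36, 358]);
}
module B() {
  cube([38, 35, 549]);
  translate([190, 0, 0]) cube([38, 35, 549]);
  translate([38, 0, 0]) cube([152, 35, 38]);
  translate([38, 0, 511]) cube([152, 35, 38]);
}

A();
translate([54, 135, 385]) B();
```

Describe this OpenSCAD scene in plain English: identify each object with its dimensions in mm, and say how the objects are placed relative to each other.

A is a four-legged stool. The seat is 336×305 mm, 27 mm thick, top at z = 385 mm. It stands on four square legs, each 36×36 mm in cross-section, from z = 0 to the seat underside, each flush with a corner of the seat.

B is a rectangular picture frame lying in the x–z plane (depth along y). The opening is 152 mm wide (x) by 473 mm tall (z), surrounded by a border 38 mm wide on all four sides. The frame is 35 mm deep and is made of two full-height vertical stiles with two horizontal rails fitted between them.

The picture frame is on top of the stool, centred.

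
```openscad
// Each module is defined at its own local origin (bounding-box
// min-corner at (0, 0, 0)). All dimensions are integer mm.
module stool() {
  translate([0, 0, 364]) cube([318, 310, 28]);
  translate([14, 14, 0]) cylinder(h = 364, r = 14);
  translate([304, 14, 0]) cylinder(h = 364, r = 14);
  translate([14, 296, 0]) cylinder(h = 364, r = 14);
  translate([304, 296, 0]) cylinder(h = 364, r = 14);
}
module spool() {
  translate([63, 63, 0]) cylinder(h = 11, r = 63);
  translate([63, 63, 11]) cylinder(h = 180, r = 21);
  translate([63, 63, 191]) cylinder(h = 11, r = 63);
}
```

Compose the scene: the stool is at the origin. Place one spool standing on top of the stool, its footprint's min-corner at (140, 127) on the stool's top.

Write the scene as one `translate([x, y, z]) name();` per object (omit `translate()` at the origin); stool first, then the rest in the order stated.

stool();
translate([140, 127, 392]) spool();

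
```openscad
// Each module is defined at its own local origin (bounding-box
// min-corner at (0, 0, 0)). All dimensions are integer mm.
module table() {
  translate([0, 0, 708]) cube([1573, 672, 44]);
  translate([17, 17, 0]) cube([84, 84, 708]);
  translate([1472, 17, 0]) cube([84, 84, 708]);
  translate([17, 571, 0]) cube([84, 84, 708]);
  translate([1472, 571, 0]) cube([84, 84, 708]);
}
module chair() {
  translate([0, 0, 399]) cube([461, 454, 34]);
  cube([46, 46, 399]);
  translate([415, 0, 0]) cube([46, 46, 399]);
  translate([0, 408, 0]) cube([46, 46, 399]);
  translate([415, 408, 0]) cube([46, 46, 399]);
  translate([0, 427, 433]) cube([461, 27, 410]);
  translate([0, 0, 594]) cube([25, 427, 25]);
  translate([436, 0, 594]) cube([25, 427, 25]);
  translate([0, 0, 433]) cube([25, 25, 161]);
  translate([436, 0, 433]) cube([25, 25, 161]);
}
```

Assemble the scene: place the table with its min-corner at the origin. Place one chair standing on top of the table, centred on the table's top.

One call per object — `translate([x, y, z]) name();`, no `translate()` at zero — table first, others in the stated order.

table();
translate([556, 109, 752]) chair();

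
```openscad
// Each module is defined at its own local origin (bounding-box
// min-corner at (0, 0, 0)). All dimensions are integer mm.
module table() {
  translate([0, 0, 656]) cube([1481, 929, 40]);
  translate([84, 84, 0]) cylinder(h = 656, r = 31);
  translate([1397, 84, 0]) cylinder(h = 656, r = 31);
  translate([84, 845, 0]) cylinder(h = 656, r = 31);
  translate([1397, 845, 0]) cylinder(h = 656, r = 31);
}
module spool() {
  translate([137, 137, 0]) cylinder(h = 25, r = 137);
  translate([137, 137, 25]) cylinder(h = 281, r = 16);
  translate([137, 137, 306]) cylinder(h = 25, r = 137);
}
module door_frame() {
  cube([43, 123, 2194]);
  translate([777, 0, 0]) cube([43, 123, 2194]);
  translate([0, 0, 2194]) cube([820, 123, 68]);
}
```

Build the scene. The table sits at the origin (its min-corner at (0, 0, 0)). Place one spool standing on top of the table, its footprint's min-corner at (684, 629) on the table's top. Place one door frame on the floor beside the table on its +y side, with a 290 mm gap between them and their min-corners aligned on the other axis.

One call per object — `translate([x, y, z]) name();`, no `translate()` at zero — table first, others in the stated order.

table();
translate([684, 629, 696]) spool();
translate([0, 1219, 0]) door_frame();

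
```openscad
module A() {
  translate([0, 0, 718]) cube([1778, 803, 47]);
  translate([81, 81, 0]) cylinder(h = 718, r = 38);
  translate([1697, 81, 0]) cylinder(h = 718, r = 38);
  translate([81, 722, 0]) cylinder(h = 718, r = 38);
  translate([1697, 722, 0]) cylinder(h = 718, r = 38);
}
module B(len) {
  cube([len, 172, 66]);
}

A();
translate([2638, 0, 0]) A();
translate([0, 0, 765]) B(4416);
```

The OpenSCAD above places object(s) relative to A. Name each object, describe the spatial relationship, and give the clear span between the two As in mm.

Second table starts at x = 2638; first ends at x = 1778; clear span = 2638 − 1778 = 860 mm.

A is a table. B is a beam. A beam spans the tops of two tables. The clear span between the two tables is 860 mm.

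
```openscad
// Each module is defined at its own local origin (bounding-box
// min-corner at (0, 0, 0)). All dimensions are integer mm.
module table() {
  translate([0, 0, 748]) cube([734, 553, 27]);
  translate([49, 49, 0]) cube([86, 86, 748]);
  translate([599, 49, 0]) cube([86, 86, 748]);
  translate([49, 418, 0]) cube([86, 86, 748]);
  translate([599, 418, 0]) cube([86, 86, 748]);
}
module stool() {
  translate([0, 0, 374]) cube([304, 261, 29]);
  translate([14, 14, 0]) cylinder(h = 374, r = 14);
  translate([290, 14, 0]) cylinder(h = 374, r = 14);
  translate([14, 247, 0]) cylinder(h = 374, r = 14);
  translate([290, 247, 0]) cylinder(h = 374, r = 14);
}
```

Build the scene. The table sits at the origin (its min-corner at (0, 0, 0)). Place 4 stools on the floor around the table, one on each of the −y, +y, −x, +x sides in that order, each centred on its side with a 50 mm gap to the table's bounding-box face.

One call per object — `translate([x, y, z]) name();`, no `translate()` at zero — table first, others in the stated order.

table();
translate([215, -311, 0]) stool();
translate([215, 603, 0]) stool();
translate([-354, 146, 0]) stool();
translate([784, 146, 0]) stool();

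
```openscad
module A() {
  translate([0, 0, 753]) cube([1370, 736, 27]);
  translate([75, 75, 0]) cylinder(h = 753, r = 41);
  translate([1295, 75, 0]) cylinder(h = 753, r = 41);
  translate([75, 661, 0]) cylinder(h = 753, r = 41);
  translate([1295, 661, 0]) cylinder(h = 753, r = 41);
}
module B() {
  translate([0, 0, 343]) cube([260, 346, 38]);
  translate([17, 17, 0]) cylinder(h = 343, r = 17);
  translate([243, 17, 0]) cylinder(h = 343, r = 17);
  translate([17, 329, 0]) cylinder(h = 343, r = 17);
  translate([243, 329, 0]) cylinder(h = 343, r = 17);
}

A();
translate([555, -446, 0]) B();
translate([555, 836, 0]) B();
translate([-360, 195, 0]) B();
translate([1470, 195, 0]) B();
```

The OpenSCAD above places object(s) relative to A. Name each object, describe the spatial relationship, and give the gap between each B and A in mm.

Each stool's nearest face is 100 mm from the table's bounding box.

A is a table. B is a stool. Four stools sit around the table at the −y, +y, −x, +x sides. The gap between each stool and the table is 100 mm.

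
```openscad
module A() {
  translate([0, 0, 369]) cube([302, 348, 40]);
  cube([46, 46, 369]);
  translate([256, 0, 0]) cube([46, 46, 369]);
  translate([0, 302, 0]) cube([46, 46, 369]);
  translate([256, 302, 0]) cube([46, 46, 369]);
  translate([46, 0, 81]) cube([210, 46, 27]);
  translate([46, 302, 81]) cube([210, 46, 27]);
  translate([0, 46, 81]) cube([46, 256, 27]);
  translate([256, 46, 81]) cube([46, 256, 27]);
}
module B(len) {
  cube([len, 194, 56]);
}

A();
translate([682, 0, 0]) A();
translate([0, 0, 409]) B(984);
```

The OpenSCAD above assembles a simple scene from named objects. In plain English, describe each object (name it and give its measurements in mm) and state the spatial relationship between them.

A is a four-legged stool. The seat is a 302×348×40 mm slab whose top surface is at z = 409 mm; four square legs, each 46×46 mm in cross-section, run from the floor (z = 0) to the underside of the seat, each flush with a corner of the seat. Four stretchers, 46 mm wide and 27 mm tall, connect adjacent legs with their undersides at z = 81 mm, each running between the inner faces of the legs it joins and aligned with the legs' outer faces on the other axis.

B is a rectangular beam 984 mm long (x), 194 mm deep (y), 56 mm thick (z).

The beam spans the tops of two stools placed 380 mm apart, resting at z = 409 mm.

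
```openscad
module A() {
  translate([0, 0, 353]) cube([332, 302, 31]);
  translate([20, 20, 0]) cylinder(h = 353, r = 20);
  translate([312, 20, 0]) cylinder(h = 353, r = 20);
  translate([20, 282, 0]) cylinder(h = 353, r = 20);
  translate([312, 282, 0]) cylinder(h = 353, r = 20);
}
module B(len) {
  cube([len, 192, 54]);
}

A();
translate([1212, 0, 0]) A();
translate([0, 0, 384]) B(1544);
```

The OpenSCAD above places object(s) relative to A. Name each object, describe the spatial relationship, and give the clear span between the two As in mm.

A is a stool. B is a beam. A beam spans the tops of two stools. The clear span between the two stools is 880 mm.

Second stool starts at x = 1212; first ends at x = 332; clear span = 1212 − 332 = 880 mm.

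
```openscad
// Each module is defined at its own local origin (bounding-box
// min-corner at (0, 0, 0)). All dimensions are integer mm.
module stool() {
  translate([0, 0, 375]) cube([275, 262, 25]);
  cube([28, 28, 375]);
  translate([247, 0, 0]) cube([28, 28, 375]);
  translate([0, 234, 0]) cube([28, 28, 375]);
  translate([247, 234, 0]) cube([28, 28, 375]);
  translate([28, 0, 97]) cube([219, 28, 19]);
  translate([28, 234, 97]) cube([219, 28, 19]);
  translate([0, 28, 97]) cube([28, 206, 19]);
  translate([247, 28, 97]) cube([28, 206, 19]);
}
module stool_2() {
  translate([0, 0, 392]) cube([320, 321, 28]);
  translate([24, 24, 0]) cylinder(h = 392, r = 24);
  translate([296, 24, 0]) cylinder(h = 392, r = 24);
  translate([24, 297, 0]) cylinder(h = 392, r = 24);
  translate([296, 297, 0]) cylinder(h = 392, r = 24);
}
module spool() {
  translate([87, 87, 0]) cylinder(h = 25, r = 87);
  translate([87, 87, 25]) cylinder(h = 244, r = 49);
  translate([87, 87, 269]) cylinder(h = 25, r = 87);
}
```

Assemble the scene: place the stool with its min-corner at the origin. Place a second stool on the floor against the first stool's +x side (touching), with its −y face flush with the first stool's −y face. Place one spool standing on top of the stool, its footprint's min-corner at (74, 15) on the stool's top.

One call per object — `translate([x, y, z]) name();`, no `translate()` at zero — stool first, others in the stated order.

stool();
translate([275, 0, 0]) stool_2();
translate([74, 15, 400]) spool();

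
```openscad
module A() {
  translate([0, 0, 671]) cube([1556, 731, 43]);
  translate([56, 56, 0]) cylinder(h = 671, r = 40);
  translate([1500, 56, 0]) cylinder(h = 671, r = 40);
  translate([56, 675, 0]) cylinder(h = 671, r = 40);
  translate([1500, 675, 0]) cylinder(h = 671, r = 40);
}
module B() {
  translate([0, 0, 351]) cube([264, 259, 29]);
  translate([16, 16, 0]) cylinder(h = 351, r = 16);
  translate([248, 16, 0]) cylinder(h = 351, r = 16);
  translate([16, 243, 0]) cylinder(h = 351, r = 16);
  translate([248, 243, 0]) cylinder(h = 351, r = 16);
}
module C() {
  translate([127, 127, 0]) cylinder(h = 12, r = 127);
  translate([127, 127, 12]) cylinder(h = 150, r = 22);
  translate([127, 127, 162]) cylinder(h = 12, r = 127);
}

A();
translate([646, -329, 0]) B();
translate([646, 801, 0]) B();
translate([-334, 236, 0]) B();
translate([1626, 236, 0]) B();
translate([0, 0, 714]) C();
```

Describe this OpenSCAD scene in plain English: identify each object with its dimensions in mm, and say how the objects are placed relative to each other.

A is a rectangular dining table. The top is 1556×731×43 mm with its upper surface at z = 714 mm. It stands on four round legs of 80 mm diameter, each leg's bounding box inset 16 mm from the nearest pair of top edges, running from the floor to the underside of the top.

B is a four-legged stool. The seat is a 264×259×29 mm slab whose top surface is at z = 380 mm; four round legs, each 32 mm in diameter, run from the floor (z = 0) to the underside of the seat, each leg's axis is inset half a diameter from the nearest pair of seat edges (so the leg's bounding box is flush with the corner).

C is a spool: two coaxial disc flanges of radius 127 mm and thickness 12 mm, joined by a core cylinder of radius 22 mm and height 150 mm. The lower flange rests on z = 0 and the three cylinders share a vertical axis.

Four stools sit around the table at the −y, +y, −x, +x sides. The spool is on top of the table.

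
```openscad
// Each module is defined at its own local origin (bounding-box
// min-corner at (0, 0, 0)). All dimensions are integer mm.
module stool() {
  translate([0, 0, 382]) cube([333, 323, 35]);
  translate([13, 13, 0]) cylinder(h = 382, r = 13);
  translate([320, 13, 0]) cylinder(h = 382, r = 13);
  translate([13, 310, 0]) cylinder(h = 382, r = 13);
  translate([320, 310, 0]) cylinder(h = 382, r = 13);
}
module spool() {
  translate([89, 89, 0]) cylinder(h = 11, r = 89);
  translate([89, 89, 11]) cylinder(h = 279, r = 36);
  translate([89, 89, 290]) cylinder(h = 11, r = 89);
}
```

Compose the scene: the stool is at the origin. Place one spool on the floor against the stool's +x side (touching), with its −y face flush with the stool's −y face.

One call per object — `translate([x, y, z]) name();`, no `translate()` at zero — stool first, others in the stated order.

stool();
translate([333, 0, 0]) spool();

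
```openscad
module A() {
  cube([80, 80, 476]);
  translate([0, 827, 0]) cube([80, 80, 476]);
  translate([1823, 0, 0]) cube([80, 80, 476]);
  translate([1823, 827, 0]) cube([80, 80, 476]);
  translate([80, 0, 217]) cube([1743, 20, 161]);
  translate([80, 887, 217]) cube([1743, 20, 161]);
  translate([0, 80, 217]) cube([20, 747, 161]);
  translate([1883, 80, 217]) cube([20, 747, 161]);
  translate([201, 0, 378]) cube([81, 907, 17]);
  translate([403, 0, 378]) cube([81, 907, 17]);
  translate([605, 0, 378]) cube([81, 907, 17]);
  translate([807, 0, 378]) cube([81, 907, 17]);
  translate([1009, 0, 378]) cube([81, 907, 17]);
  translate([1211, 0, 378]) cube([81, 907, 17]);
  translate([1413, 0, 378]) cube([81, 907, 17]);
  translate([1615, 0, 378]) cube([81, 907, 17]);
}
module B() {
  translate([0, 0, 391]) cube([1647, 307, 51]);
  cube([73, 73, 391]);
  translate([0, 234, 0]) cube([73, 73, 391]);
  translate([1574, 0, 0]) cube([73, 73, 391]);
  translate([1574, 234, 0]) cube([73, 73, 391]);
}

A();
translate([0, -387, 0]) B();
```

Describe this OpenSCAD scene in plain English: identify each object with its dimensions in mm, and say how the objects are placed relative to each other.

A is a bed frame 1903 mm long (x) by 907 mm wide (y). Four 80×80 mm corner posts, 476 mm tall, at the corners of the footprint. Four rails of 20 mm thickness and 161 mm height run between adjacent posts with their undersides at z = 217 mm, their outer faces flush with the outside of the frame (the two x-running rails run between the posts' inner faces; the two y-running rails run between the posts' inner faces). 8 slats, each 81 mm wide (x) and 17 mm thick, lie across the top of the two x-running rails, running the full 907 mm width of the frame in y; the slats are evenly spaced along x between the inner faces of the end posts with equal gaps (rounded down to the nearest mm) at the −x end and between each pair — any rounding remainder accumulates at the +x end.

B is a bench: a 1647×307 mm seat slab, 51 mm thick, top at z = 442 mm, on four 73×73 mm square legs flush with the seat corners and standing on z = 0.

The bench is on the floor beside the bed frame on its −y side.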